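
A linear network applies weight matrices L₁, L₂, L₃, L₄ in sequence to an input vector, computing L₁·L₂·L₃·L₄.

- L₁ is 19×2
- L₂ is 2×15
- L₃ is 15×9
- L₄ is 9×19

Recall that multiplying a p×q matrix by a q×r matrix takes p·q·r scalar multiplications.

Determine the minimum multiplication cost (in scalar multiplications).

1334

Adjacent pairs: L₁L₂ = 19·2·15 = 570; L₂L₃ = 2·15·9 = 270; L₃L₄ = 15·9·19 = 2565.
Length 3: L₁..L₃: k=1: 0+270+19·2·9=612; k=2: 570+0+19·15·9=3135 → min 612 | L₂..L₄: k=2: 0+2565+2·15·19=3135; k=3: 270+0+2·9·19=612 → min 612.
Length 4: L₁..L₄: k=1: 0+612+19·2·19=1334; k=2: 570+2565+19·15·19=8550; k=3: 612+0+19·9·19=3861 → min 1334.
Optimal order: (L₁·((L₂·L₃)·L₄)) with cost 1334.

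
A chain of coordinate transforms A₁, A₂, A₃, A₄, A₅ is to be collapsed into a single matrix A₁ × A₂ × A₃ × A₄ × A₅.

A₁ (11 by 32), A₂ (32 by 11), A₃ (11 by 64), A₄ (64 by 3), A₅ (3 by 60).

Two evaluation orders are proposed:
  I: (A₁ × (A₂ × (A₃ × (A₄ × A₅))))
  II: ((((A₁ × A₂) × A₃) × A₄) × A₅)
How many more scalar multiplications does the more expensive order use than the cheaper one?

Order I = (A₁ × (A₂ × (A₃ × (A₄ × A₅)))): (A₄ × A₅): 64×3 by 3×60 → 64×60, cost 64·3·60 = 11520; (A₃ × (A₄ × A₅)): 11×64 by 64×60 → 11×60, cost 11·64·60 = 42240; cumulative 53760; (A₂ × (A₃ × (A₄ × A₅))): 32×11 by 11×60 → 32×60, cost 32·11·60 = 21120; cumulative 74880; (A₁ × (A₂ × (A₃ × (A₄ × A₅)))): 11×32 by 32×60 → 11×60, cost 11·32·60 = 21120; cumulative 96000. Total 96000.
Order II = ((((A₁ × A₂) × A₃) × A₄) × A₅): (A₁ × A₂): 11×32 by 32×11 → 11×11, cost 11·32·11 = 3872; ((A₁ × A₂) × A₃): 11×11 by 11×64 → 11×64, cost 11·11·64 = 7744; cumulative 11616; (((A₁ × A₂) × A₃) × A₄): 11×64 by 64×3 → 11×3, cost 11·64·3 = 2112; cumulative 13728; ((((A₁ × A₂) × A₃) × A₄) × A₅): 11×3 by 3×60 → 11×60, cost 11·3·60 = 1980; cumulative 15708. Total 15708.
Difference: |96000 − 15708| = 80292.

80292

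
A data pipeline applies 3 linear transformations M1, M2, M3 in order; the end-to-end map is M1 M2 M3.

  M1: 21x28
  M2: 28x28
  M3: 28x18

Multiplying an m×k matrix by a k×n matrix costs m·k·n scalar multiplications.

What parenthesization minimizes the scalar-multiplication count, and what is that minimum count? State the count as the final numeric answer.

(M1 (M2 M3)): cost 24696.
((M1 M2) M3): cost 27048.
Optimal: (M1 (M2 M3)) with cost 24696.

24696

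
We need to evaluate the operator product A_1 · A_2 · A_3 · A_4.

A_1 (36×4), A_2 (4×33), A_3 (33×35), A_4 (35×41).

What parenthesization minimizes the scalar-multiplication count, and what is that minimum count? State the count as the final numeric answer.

16264

Adjacent pairs: A_1A_2 = 36·4·33 = 4752; A_2A_3 = 4·33·35 = 4620; A_3A_4 = 33·35·41 = 47355.
Length 3: A_1..A_3: k=1: 0+4620+36·4·35=9660; k=2: 4752+0+36·33·35=46332 → min 9660 | A_2..A_4: k=2: 0+47355+4·33·41=52767; k=3: 4620+0+4·35·41=10360 → min 10360.
Length 4: A_1..A_4: k=1: 0+10360+36·4·41=16264; k=2: 4752+47355+36·33·41=100815; k=3: 9660+0+36·35·41=61320 → min 16264.
Optimal parenthesization: (A_1 · ((A_2 · A_3) · A_4)) with cost 16264.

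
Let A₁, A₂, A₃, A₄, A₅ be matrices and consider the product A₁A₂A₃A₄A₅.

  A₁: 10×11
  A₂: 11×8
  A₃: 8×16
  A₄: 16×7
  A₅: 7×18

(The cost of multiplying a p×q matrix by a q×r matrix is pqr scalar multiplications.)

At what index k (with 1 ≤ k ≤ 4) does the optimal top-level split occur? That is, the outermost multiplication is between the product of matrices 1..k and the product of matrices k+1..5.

Adjacent pairs: A₁A₂ = 10·11·8 = 880; A₂A₃ = 11·8·16 = 1408; A₃A₄ = 8·16·7 = 896; A₄A₅ = 16·7·18 = 2016.
Length 3: A₁..A₃: k=1: 0+1408+10·11·16=3168; k=2: 880+0+10·8·16=2160 → min 2160 | A₂..A₄: k=2: 0+896+11·8·7=1512; k=3: 1408+0+11·16·7=2640 → min 1512 | A₃..A₅: k=3: 0+2016+8·16·18=4320; k=4: 896+0+8·7·18=1904 → min 1904.
Length 4: A₁..A₄: k=1: 0+1512+10·11·7=2282; k=2: 880+896+10·8·7=2336; k=3: 2160+0+10·16·7=3280 → min 2282 | A₂..A₅: k=2: 0+1904+11·8·18=3488; k=3: 1408+2016+11·16·18=6592; k=4: 1512+0+11·7·18=2898 → min 2898.
Top-level splits: k=1: (A₁..A₁)·(A₂..A₅) → 0+2898+10·11·18 = 4878; k=2: (A₁..A₂)·(A₃..A₅) → 880+1904+10·8·18 = 4224; k=3: (A₁..A₃)·(A₄..A₅) → 2160+2016+10·16·18 = 7056; k=4: (A₁..A₄)·(A₅..A₅) → 2282+0+10·7·18 = 3542.
Best split is after A₄, i.e. k = 4.

4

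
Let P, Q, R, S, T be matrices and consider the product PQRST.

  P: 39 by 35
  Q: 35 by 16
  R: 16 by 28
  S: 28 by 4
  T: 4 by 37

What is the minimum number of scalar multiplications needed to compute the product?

Adjacent pairs: PQ = 39·35·16 = 21840; QR = 35·16·28 = 15680; RS = 16·28·4 = 1792; ST = 28·4·37 = 4144.
Length 3: P..R: k=1: 0+15680+39·35·28=53900; k=2: 21840+0+39·16·28=39312 → min 39312 | Q..S: k=2: 0+1792+35·16·4=4032; k=3: 15680+0+35·28·4=19600 → min 4032 | R..T: k=3: 0+4144+16·28·37=20720; k=4: 1792+0+16·4·37=4160 → min 4160.
Length 4: P..S: k=1: 0+4032+39·35·4=9492; k=2: 21840+1792+39·16·4=26128; k=3: 39312+0+39·28·4=43680 → min 9492 | Q..T: k=2: 0+4160+35·16·37=24880; k=3: 15680+4144+35·28·37=56084; k=4: 4032+0+35·4·37=9212 → min 9212.
Length 5: P..T: k=1: 0+9212+39·35·37=59717; k=2: 21840+4160+39·16·37=49088; k=3: 39312+4144+39·28·37=83860; k=4: 9492+0+39·4·37=15264 → min 15264.
Optimal order: ((P(Q(RS)))T) with cost 15264.

15264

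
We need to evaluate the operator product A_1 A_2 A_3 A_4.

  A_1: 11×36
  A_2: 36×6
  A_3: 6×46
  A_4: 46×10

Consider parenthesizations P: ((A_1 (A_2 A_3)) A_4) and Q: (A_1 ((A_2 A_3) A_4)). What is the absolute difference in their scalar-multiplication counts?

Order P = ((A_1 (A_2 A_3)) A_4): (A_2 A_3): 36×6 by 6×46 → 36×46, cost 36·6·46 = 9936; (A_1 (A_2 A_3)): 11×36 by 36×46 → 11×46, cost 11·36·46 = 18216; cumulative 28152; ((A_1 (A_2 A_3)) A_4): 11×46 by 46×10 → 11×10, cost 11·46·10 = 5060; cumulative 33212. Total 33212.
Order Q = (A_1 ((A_2 A_3) A_4)): (A_2 A_3): 36×6 by 6×46 → 36×46, cost 36·6·46 = 9936; ((A_2 A_3) A_4): 36×46 by 46×10 → 36×10, cost 36·46·10 = 16560; cumulative 26496; (A_1 ((A_2 A_3) A_4)): 11×36 by 36×10 → 11×10, cost 11·36·10 = 3960; cumulative 30456. Total 30456.
Difference: |33212 − 30456| = 2756.

2756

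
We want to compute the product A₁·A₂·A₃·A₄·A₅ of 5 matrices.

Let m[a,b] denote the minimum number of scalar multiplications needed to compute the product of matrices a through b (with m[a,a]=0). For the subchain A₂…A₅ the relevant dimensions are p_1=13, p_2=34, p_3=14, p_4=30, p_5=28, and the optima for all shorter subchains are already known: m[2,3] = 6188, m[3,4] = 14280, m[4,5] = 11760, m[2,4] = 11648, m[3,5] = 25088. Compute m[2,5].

22568

m[2,5] = min over k∈[2,4] of m[2,k]+m[k+1,5]+p_{1}·p_k·p_{5}.
k=2: 0 + 25088 + 13·34·28 = 37464; k=3: 6188 + 11760 + 13·14·28 = 23044; k=4: 11648 + 0 + 13·30·28 = 22568.
Minimum: 22568 at k=4.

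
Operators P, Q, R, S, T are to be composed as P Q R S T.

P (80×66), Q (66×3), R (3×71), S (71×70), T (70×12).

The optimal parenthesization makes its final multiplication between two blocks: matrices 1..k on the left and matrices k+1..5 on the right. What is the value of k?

2

Adjacent pairs: PQ = 80·66·3 = 15840; QR = 66·3·71 = 14058; RS = 3·71·70 = 14910; ST = 71·70·12 = 59640.
Length 3: P..R: k=1: 0+14058+80·66·71=388938; k=2: 15840+0+80·3·71=32880 → min 32880 | Q..S: k=2: 0+14910+66·3·70=28770; k=3: 14058+0+66·71·70=342078 → min 28770 | R..T: k=3: 0+59640+3·71·12=62196; k=4: 14910+0+3·70·12=17430 → min 17430.
Length 4: P..S: k=1: 0+28770+80·66·70=398370; k=2: 15840+14910+80·3·70=47550; k=3: 32880+0+80·71·70=430480 → min 47550 | Q..T: k=2: 0+17430+66·3·12=19806; k=3: 14058+59640+66·71·12=129930; k=4: 28770+0+66·70·12=84210 → min 19806.
Top-level splits: k=1: (P..P)·(Q..T) → 0+19806+80·66·12 = 83166; k=2: (P..Q)·(R..T) → 15840+17430+80·3·12 = 36150; k=3: (P..R)·(S..T) → 32880+59640+80·71·12 = 160680; k=4: (P..S)·(T..T) → 47550+0+80·70·12 = 114750.
Best split is after Q, i.e. k = 2.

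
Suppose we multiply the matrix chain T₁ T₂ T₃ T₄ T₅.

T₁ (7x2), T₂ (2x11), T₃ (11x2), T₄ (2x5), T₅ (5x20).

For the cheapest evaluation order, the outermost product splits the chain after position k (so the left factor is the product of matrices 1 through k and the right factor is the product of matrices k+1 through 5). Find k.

1

Adjacent pairs: T₁T₂ = 7·2·11 = 154; T₂T₃ = 2·11·2 = 44; T₃T₄ = 11·2·5 = 110; T₄T₅ = 2·5·20 = 200.
Length 3: T₁..T₃: k=1: 0+44+7·2·2=72; k=2: 154+0+7·11·2=308 → min 72 | T₂..T₄: k=2: 0+110+2·11·5=220; k=3: 44+0+2·2·5=64 → min 64 | T₃..T₅: k=3: 0+200+11·2·20=640; k=4: 110+0+11·5·20=1210 → min 640.
Length 4: T₁..T₄: k=1: 0+64+7·2·5=134; k=2: 154+110+7·11·5=649; k=3: 72+0+7·2·5=142 → min 134 | T₂..T₅: k=2: 0+640+2·11·20=1080; k=3: 44+200+2·2·20=324; k=4: 64+0+2·5·20=264 → min 264.
Top-level splits: k=1: (T₁..T₁)·(T₂..T₅) → 0+264+7·2·20 = 544; k=2: (T₁..T₂)·(T₃..T₅) → 154+640+7·11·20 = 2334; k=3: (T₁..T₃)·(T₄..T₅) → 72+200+7·2·20 = 552; k=4: (T₁..T₄)·(T₅..T₅) → 134+0+7·5·20 = 834.
Best split is after T₁, i.e. k = 1.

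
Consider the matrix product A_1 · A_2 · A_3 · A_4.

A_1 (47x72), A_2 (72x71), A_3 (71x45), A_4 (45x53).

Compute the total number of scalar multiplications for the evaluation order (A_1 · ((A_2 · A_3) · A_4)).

(A_2 · A_3): 72×71 by 71×45 → 72×45, cost 72·71·45 = 230040
((A_2 · A_3) · A_4): 72×45 by 45×53 → 72×53, cost 72·45·53 = 171720; cumulative 401760
(A_1 · ((A_2 · A_3) · A_4)): 47×72 by 72×53 → 47×53, cost 47·72·53 = 179352; cumulative 581112
Total: 581112 scalar multiplications.

581112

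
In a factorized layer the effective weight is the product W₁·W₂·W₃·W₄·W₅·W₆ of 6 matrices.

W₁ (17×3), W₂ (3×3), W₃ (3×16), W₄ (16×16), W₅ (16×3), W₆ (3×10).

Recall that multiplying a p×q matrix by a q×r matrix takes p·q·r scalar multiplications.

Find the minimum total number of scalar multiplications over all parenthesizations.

1539

Adjacent pairs: W₁W₂ = 17·3·3 = 153; W₂W₃ = 3·3·16 = 144; W₃W₄ = 3·16·16 = 768; W₄W₅ = 16·16·3 = 768; W₅W₆ = 16·3·10 = 480.
Length 3: W₁..W₃: k=1: 0+144+17·3·16=960; k=2: 153+0+17·3·16=969 → min 960 | W₂..W₄: k=2: 0+768+3·3·16=912; k=3: 144+0+3·16·16=912 → min 912 | W₃..W₅: k=3: 0+768+3·16·3=912; k=4: 768+0+3·16·3=912 → min 912 | W₄..W₆: k=4: 0+480+16·16·10=3040; k=5: 768+0+16·3·10=1248 → min 1248.
Length 4: W₁..W₄: k=1: 0+912+17·3·16=1728; k=2: 153+768+17·3·16=1737; k=3: 960+0+17·16·16=5312 → min 1728 | W₂..W₅: k=2: 0+912+3·3·3=939; k=3: 144+768+3·16·3=1056; k=4: 912+0+3·16·3=1056 → min 939 | W₃..W₆: k=3: 0+1248+3·16·10=1728; k=4: 768+480+3·16·10=1728; k=5: 912+0+3·3·10=1002 → min 1002.
Length 5: W₁..W₅: k=1: 0+939+17·3·3=1092; k=2: 153+912+17·3·3=1218; k=3: 960+768+17·16·3=2544; k=4: 1728+0+17·16·3=2544 → min 1092 | W₂..W₆: k=2: 0+1002+3·3·10=1092; k=3: 144+1248+3·16·10=1872; k=4: 912+480+3·16·10=1872; k=5: 939+0+3·3·10=1029 → min 1029.
Length 6: W₁..W₆: k=1: 0+1029+17·3·10=1539; k=2: 153+1002+17·3·10=1665; k=3: 960+1248+17·16·10=4928; k=4: 1728+480+17·16·10=4928; k=5: 1092+0+17·3·10=1602 → min 1539.
Optimal order: (W₁·((W₂·(W₃·(W₄·W₅)))·W₆)) with cost 1539.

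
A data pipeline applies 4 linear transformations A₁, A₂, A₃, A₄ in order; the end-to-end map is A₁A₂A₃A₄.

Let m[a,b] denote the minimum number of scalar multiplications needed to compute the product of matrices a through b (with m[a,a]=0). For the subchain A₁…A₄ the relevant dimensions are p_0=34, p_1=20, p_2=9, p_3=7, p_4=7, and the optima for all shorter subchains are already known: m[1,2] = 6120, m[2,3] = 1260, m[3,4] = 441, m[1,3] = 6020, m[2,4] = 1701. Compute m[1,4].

6461

m[1,4] = min over k∈[1,3] of m[1,k]+m[k+1,4]+p_{0}·p_k·p_{4}.
k=1: 0 + 1701 + 34·20·7 = 6461; k=2: 6120 + 441 + 34·9·7 = 8703; k=3: 6020 + 0 + 34·7·7 = 7686.
Minimum: 6461 at k=1.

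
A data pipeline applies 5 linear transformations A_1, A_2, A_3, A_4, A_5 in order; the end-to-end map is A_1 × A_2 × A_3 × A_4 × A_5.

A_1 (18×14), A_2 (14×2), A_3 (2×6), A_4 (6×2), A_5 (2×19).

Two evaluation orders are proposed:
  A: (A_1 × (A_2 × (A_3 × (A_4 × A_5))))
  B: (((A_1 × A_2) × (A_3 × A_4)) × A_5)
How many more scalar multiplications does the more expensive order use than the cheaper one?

Order A = (A_1 × (A_2 × (A_3 × (A_4 × A_5)))): (A_4 × A_5): 6×2 by 2×19 → 6×19, cost 6·2·19 = 228; (A_3 × (A_4 × A_5)): 2×6 by 6×19 → 2×19, cost 2·6·19 = 228; cumulative 456; (A_2 × (A_3 × (A_4 × A_5))): 14×2 by 2×19 → 14×19, cost 14·2·19 = 532; cumulative 988; (A_1 × (A_2 × (A_3 × (A_4 × A_5)))): 18×14 by 14×19 → 18×19, cost 18·14·19 = 4788; cumulative 5776. Total 5776.
Order B = (((A_1 × A_2) × (A_3 × A_4)) × A_5): (A_1 × A_2): 18×14 by 14×2 → 18×2, cost 18·14·2 = 504; (A_3 × A_4): 2×6 by 6×2 → 2×2, cost 2·6·2 = 24; ((A_1 × A_2) × (A_3 × A_4)): 18×2 by 2×2 → 18×2, cost 18·2·2 = 72; cumulative 600; (((A_1 × A_2) × (A_3 × A_4)) × A_5): 18×2 by 2×19 → 18×19, cost 18·2·19 = 684; cumulative 1284. Total 1284.
Difference: |5776 − 1284| = 4492.

4492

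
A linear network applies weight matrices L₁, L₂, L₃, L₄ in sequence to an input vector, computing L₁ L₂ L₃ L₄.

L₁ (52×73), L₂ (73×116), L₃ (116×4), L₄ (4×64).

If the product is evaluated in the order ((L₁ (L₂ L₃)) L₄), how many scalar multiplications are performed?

(L₂ L₃): 73×116 by 116×4 → 73×4, cost 73·116·4 = 33872
(L₁ (L₂ L₃)): 52×73 by 73×4 → 52×4, cost 52·73·4 = 15184; cumulative 49056
((L₁ (L₂ L₃)) L₄): 52×4 by 4×64 → 52×64, cost 52·4·64 = 13312; cumulative 62368
Total: 62368 scalar multiplications.

62368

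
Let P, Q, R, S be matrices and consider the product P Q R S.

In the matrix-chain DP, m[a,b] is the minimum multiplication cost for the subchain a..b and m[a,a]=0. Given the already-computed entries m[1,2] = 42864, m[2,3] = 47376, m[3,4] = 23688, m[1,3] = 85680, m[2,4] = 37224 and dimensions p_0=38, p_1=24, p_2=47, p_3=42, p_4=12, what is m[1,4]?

48168

m[1,4] = min over k∈[1,3] of m[1,k]+m[k+1,4]+p_{0}·p_k·p_{4}.
k=1: 0 + 37224 + 38·24·12 = 48168; k=2: 42864 + 23688 + 38·47·12 = 87984; k=3: 85680 + 0 + 38·42·12 = 104832.
Minimum: 48168 at k=1.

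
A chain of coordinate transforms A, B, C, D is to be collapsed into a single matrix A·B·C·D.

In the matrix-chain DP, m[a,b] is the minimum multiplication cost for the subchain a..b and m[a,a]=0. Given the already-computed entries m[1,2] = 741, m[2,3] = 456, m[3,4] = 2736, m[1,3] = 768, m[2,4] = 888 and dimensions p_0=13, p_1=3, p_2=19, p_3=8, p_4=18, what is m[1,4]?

m[1,4] = min over k∈[1,3] of m[1,k]+m[k+1,4]+p_{0}·p_k·p_{4}.
k=1: 0 + 888 + 13·3·18 = 1590; k=2: 741 + 2736 + 13·19·18 = 7923; k=3: 768 + 0 + 13·8·18 = 2640.
Minimum: 1590 at k=1.

1590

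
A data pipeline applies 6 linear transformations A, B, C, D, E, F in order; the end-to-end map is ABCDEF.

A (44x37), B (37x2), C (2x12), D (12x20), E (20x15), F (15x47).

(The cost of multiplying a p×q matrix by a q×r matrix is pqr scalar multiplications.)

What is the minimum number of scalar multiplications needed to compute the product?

9882

Adjacent pairs: AB = 44·37·2 = 3256; BC = 37·2·12 = 888; CD = 2·12·20 = 480; DE = 12·20·15 = 3600; EF = 20·15·47 = 14100.
Length 3: A..C: k=1: 0+888+44·37·12=20424; k=2: 3256+0+44·2·12=4312 → min 4312 | B..D: k=2: 0+480+37·2·20=1960; k=3: 888+0+37·12·20=9768 → min 1960 | C..E: k=3: 0+3600+2·12·15=3960; k=4: 480+0+2·20·15=1080 → min 1080 | D..F: k=4: 0+14100+12·20·47=25380; k=5: 3600+0+12·15·47=12060 → min 12060.
Length 4: A..D: k=1: 0+1960+44·37·20=34520; k=2: 3256+480+44·2·20=5496; k=3: 4312+0+44·12·20=14872 → min 5496 | B..E: k=2: 0+1080+37·2·15=2190; k=3: 888+3600+37·12·15=11148; k=4: 1960+0+37·20·15=13060 → min 2190 | C..F: k=3: 0+12060+2·12·47=13188; k=4: 480+14100+2·20·47=16460; k=5: 1080+0+2·15·47=2490 → min 2490.
Length 5: A..E: k=1: 0+2190+44·37·15=26610; k=2: 3256+1080+44·2·15=5656; k=3: 4312+3600+44·12·15=15832; k=4: 5496+0+44·20·15=18696 → min 5656 | B..F: k=2: 0+2490+37·2·47=5968; k=3: 888+12060+37·12·47=33816; k=4: 1960+14100+37·20·47=50840; k=5: 2190+0+37·15·47=28275 → min 5968.
Length 6: A..F: k=1: 0+5968+44·37·47=82484; k=2: 3256+2490+44·2·47=9882; k=3: 4312+12060+44·12·47=41188; k=4: 5496+14100+44·20·47=60956; k=5: 5656+0+44·15·47=36676 → min 9882.
Optimal order: ((AB)(((CD)E)F)) with cost 9882.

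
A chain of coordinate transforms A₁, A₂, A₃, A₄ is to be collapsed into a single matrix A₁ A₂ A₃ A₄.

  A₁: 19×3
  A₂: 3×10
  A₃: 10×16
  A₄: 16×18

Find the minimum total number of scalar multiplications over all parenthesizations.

2370

Adjacent pairs: A₁A₂ = 19·3·10 = 570; A₂A₃ = 3·10·16 = 480; A₃A₄ = 10·16·18 = 2880.
Length 3: A₁..A₃: k=1: 0+480+19·3·16=1392; k=2: 570+0+19·10·16=3610 → min 1392 | A₂..A₄: k=2: 0+2880+3·10·18=3420; k=3: 480+0+3·16·18=1344 → min 1344.
Length 4: A₁..A₄: k=1: 0+1344+19·3·18=2370; k=2: 570+2880+19·10·18=6870; k=3: 1392+0+19·16·18=6864 → min 2370.
Optimal order: (A₁ ((A₂ A₃) A₄)) with cost 2370.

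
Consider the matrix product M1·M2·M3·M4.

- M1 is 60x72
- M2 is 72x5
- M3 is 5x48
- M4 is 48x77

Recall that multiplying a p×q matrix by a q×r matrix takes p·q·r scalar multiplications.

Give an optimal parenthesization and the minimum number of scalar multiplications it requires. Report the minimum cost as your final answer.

Adjacent pairs: M1M2 = 60·72·5 = 21600; M2M3 = 72·5·48 = 17280; M3M4 = 5·48·77 = 18480.
Length 3: M1..M3: k=1: 0+17280+60·72·48=224640; k=2: 21600+0+60·5·48=36000 → min 36000 | M2..M4: k=2: 0+18480+72·5·77=46200; k=3: 17280+0+72·48·77=283392 → min 46200.
Length 4: M1..M4: k=1: 0+46200+60·72·77=378840; k=2: 21600+18480+60·5·77=63180; k=3: 36000+0+60·48·77=257760 → min 63180.
Optimal parenthesization: ((M1·M2)·(M3·M4)) with cost 63180.

63180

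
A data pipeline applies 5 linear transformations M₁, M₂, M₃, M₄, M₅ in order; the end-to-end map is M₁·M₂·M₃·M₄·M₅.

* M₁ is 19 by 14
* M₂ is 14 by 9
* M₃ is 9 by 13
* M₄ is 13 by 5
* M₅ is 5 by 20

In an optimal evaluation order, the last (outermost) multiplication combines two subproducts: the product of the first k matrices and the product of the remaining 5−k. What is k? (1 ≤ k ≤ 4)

4

Adjacent pairs: M₁M₂ = 19·14·9 = 2394; M₂M₃ = 14·9·13 = 1638; M₃M₄ = 9·13·5 = 585; M₄M₅ = 13·5·20 = 1300.
Length 3: M₁..M₃: k=1: 0+1638+19·14·13=5096; k=2: 2394+0+19·9·13=4617 → min 4617 | M₂..M₄: k=2: 0+585+14·9·5=1215; k=3: 1638+0+14·13·5=2548 → min 1215 | M₃..M₅: k=3: 0+1300+9·13·20=3640; k=4: 585+0+9·5·20=1485 → min 1485.
Length 4: M₁..M₄: k=1: 0+1215+19·14·5=2545; k=2: 2394+585+19·9·5=3834; k=3: 4617+0+19·13·5=5852 → min 2545 | M₂..M₅: k=2: 0+1485+14·9·20=4005; k=3: 1638+1300+14·13·20=6578; k=4: 1215+0+14·5·20=2615 → min 2615.
Top-level splits: k=1: (M₁..M₁)·(M₂..M₅) → 0+2615+19·14·20 = 7935; k=2: (M₁..M₂)·(M₃..M₅) → 2394+1485+19·9·20 = 7299; k=3: (M₁..M₃)·(M₄..M₅) → 4617+1300+19·13·20 = 10857; k=4: (M₁..M₄)·(M₅..M₅) → 2545+0+19·5·20 = 4445.
Best split is after M₄, i.e. k = 4.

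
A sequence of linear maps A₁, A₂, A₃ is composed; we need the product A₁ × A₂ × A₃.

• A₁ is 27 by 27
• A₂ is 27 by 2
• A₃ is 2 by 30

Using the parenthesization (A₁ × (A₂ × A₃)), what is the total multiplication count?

23490

(A₂ × A₃): 27×2 by 2×30 → 27×30, cost 27·2·30 = 1620
(A₁ × (A₂ × A₃)): 27×27 by 27×30 → 27×30, cost 27·27·30 = 21870; cumulative 23490
Total: 23490 scalar multiplications.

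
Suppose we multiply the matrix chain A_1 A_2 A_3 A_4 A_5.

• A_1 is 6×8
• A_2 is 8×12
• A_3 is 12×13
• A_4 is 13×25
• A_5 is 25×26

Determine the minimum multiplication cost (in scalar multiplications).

Adjacent pairs: A_1A_2 = 6·8·12 = 576; A_2A_3 = 8·12·13 = 1248; A_3A_4 = 12·13·25 = 3900; A_4A_5 = 13·25·26 = 8450.
Length 3: A_1..A_3: k=1: 0+1248+6·8·13=1872; k=2: 576+0+6·12·13=1512 → min 1512 | A_2..A_4: k=2: 0+3900+8·12·25=6300; k=3: 1248+0+8·13·25=3848 → min 3848 | A_3..A_5: k=3: 0+8450+12·13·26=12506; k=4: 3900+0+12·25·26=11700 → min 11700.
Length 4: A_1..A_4: k=1: 0+3848+6·8·25=5048; k=2: 576+3900+6·12·25=6276; k=3: 1512+0+6·13·25=3462 → min 3462 | A_2..A_5: k=2: 0+11700+8·12·26=14196; k=3: 1248+8450+8·13·26=12402; k=4: 3848+0+8·25·26=9048 → min 9048.
Length 5: A_1..A_5: k=1: 0+9048+6·8·26=10296; k=2: 576+11700+6·12·26=14148; k=3: 1512+8450+6·13·26=11990; k=4: 3462+0+6·25·26=7362 → min 7362.
Optimal order: ((((A_1 A_2) A_3) A_4) A_5) with cost 7362.

7362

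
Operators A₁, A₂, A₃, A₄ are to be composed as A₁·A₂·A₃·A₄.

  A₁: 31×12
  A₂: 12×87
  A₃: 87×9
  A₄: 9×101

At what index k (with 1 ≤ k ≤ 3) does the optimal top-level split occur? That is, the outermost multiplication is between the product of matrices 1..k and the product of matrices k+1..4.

Adjacent pairs: A₁A₂ = 31·12·87 = 32364; A₂A₃ = 12·87·9 = 9396; A₃A₄ = 87·9·101 = 79083.
Length 3: A₁..A₃: k=1: 0+9396+31·12·9=12744; k=2: 32364+0+31·87·9=56637 → min 12744 | A₂..A₄: k=2: 0+79083+12·87·101=184527; k=3: 9396+0+12·9·101=20304 → min 20304.
Top-level splits: k=1: (A₁..A₁)·(A₂..A₄) → 0+20304+31·12·101 = 57876; k=2: (A₁..A₂)·(A₃..A₄) → 32364+79083+31·87·101 = 383844; k=3: (A₁..A₃)·(A₄..A₄) → 12744+0+31·9·101 = 40923.
Best split is after A₃, i.e. k = 3.

3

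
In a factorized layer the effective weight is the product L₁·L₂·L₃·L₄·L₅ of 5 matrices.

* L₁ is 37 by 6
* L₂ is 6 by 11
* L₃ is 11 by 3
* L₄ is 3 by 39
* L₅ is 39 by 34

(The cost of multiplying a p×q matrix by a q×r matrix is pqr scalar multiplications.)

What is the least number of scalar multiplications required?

Adjacent pairs: L₁L₂ = 37·6·11 = 2442; L₂L₃ = 6·11·3 = 198; L₃L₄ = 11·3·39 = 1287; L₄L₅ = 3·39·34 = 3978.
Length 3: L₁..L₃: k=1: 0+198+37·6·3=864; k=2: 2442+0+37·11·3=3663 → min 864 | L₂..L₄: k=2: 0+1287+6·11·39=3861; k=3: 198+0+6·3·39=900 → min 900 | L₃..L₅: k=3: 0+3978+11·3·34=5100; k=4: 1287+0+11·39·34=15873 → min 5100.
Length 4: L₁..L₄: k=1: 0+900+37·6·39=9558; k=2: 2442+1287+37·11·39=19602; k=3: 864+0+37·3·39=5193 → min 5193 | L₂..L₅: k=2: 0+5100+6·11·34=7344; k=3: 198+3978+6·3·34=4788; k=4: 900+0+6·39·34=8856 → min 4788.
Length 5: L₁..L₅: k=1: 0+4788+37·6·34=12336; k=2: 2442+5100+37·11·34=21380; k=3: 864+3978+37·3·34=8616; k=4: 5193+0+37·39·34=54255 → min 8616.
Optimal order: ((L₁·(L₂·L₃))·(L₄·L₅)) with cost 8616.

8616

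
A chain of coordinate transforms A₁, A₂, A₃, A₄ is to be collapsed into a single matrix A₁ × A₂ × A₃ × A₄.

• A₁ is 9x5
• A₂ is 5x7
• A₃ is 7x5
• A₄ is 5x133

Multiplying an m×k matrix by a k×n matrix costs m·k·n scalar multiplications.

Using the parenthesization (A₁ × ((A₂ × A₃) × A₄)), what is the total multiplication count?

9485

(A₂ × A₃): 5×7 by 7×5 → 5×5, cost 5·7·5 = 175
((A₂ × A₃) × A₄): 5×5 by 5×133 → 5×133, cost 5·5·133 = 3325; cumulative 3500
(A₁ × ((A₂ × A₃) × A₄)): 9×5 by 5×133 → 9×133, cost 9·5·133 = 5985; cumulative 9485
Total: 9485 scalar multiplications.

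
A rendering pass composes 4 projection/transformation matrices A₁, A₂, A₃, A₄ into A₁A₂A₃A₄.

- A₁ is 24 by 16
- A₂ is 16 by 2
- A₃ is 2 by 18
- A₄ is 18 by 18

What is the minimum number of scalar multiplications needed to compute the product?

Adjacent pairs: A₁A₂ = 24·16·2 = 768; A₂A₃ = 16·2·18 = 576; A₃A₄ = 2·18·18 = 648.
Length 3: A₁..A₃: k=1: 0+576+24·16·18=7488; k=2: 768+0+24·2·18=1632 → min 1632 | A₂..A₄: k=2: 0+648+16·2·18=1224; k=3: 576+0+16·18·18=5760 → min 1224.
Length 4: A₁..A₄: k=1: 0+1224+24·16·18=8136; k=2: 768+648+24·2·18=2280; k=3: 1632+0+24·18·18=9408 → min 2280.
Optimal order: ((A₁A₂)(A₃A₄)) with cost 2280.

2280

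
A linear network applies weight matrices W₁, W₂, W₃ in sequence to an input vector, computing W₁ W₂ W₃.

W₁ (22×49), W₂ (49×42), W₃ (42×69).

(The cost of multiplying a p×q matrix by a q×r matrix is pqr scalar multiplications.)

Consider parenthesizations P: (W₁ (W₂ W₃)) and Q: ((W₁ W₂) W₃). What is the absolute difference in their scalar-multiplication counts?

107352

Order P = (W₁ (W₂ W₃)): (W₂ W₃): 49×42 by 42×69 → 49×69, cost 49·42·69 = 142002; (W₁ (W₂ W₃)): 22×49 by 49×69 → 22×69, cost 22·49·69 = 74382; cumulative 216384. Total 216384.
Order Q = ((W₁ W₂) W₃): (W₁ W₂): 22×49 by 49×42 → 22×42, cost 22·49·42 = 45276; ((W₁ W₂) W₃): 22×42 by 42×69 → 22×69, cost 22·42·69 = 63756; cumulative 109032. Total 109032.
Difference: |216384 − 109032| = 107352.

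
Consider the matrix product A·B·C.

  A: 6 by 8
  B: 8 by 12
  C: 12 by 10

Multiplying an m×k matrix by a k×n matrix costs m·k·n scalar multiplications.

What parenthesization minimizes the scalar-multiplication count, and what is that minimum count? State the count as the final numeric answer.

1296

(A·(B·C)): cost 1440.
((A·B)·C): cost 1296.
Optimal: ((A·B)·C) with cost 1296.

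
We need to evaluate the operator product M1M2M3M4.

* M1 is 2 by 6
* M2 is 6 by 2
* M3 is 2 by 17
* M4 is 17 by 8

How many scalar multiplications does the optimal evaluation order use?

Adjacent pairs: M1M2 = 2·6·2 = 24; M2M3 = 6·2·17 = 204; M3M4 = 2·17·8 = 272.
Length 3: M1..M3: k=1: 0+204+2·6·17=408; k=2: 24+0+2·2·17=92 → min 92 | M2..M4: k=2: 0+272+6·2·8=368; k=3: 204+0+6·17·8=1020 → min 368.
Length 4: M1..M4: k=1: 0+368+2·6·8=464; k=2: 24+272+2·2·8=328; k=3: 92+0+2·17·8=364 → min 328.
Optimal order: ((M1M2)(M3M4)) with cost 328.

328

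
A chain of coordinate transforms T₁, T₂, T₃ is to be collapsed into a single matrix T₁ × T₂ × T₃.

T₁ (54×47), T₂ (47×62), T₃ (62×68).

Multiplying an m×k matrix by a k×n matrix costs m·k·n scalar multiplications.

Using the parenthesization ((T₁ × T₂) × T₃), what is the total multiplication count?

(T₁ × T₂): 54×47 by 47×62 → 54×62, cost 54·47·62 = 157356
((T₁ × T₂) × T₃): 54×62 by 62×68 → 54×68, cost 54·62·68 = 227664; cumulative 385020
Total: 385020 scalar multiplications.

385020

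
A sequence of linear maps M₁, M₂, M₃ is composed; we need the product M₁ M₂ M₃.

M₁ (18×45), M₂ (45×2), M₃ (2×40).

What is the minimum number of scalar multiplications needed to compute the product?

3060

Order (M₁ (M₂ M₃)): (M₂ M₃): 45×2 by 2×40 → 45×40, cost 45·2·40 = 3600; (M₁ (M₂ M₃)): 18×45 by 45×40 → 18×40, cost 18·45·40 = 32400; cumulative 36000. Total 36000.
Order ((M₁ M₂) M₃): (M₁ M₂): 18×45 by 45×2 → 18×2, cost 18·45·2 = 1620; ((M₁ M₂) M₃): 18×2 by 2×40 → 18×40, cost 18·2·40 = 1440; cumulative 3060. Total 3060.
Minimum: 3060.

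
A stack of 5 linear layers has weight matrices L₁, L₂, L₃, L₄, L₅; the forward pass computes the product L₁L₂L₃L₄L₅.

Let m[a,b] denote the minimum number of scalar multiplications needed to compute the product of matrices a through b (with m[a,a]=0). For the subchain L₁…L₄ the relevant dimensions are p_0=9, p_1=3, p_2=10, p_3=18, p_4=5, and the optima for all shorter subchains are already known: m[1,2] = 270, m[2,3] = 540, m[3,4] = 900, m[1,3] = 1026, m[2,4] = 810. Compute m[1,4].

m[1,4] = min over k∈[1,3] of m[1,k]+m[k+1,4]+p_{0}·p_k·p_{4}.
k=1: 0 + 810 + 9·3·5 = 945; k=2: 270 + 900 + 9·10·5 = 1620; k=3: 1026 + 0 + 9·18·5 = 1836.
Minimum: 945 at k=1.

945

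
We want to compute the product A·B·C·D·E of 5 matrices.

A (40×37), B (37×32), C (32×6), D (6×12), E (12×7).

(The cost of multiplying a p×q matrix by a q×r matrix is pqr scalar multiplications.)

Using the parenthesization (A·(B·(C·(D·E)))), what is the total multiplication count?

20496

(D·E): 6×12 by 12×7 → 6×7, cost 6·12·7 = 504
(C·(D·E)): 32×6 by 6×7 → 32×7, cost 32·6·7 = 1344; cumulative 1848
(B·(C·(D·E))): 37×32 by 32×7 → 37×7, cost 37·32·7 = 8288; cumulative 10136
(A·(B·(C·(D·E)))): 40×37 by 37×7 → 40×7, cost 40·37·7 = 10360; cumulative 20496
Total: 20496 scalar multiplications.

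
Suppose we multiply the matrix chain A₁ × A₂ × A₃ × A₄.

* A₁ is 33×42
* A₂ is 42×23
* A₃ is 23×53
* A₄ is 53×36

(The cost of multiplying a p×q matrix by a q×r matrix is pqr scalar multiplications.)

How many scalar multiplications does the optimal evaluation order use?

Adjacent pairs: A₁A₂ = 33·42·23 = 31878; A₂A₃ = 42·23·53 = 51198; A₃A₄ = 23·53·36 = 43884.
Length 3: A₁..A₃: k=1: 0+51198+33·42·53=124656; k=2: 31878+0+33·23·53=72105 → min 72105 | A₂..A₄: k=2: 0+43884+42·23·36=78660; k=3: 51198+0+42·53·36=131334 → min 78660.
Length 4: A₁..A₄: k=1: 0+78660+33·42·36=128556; k=2: 31878+43884+33·23·36=103086; k=3: 72105+0+33·53·36=135069 → min 103086.
Optimal order: ((A₁ × A₂) × (A₃ × A₄)) with cost 103086.

103086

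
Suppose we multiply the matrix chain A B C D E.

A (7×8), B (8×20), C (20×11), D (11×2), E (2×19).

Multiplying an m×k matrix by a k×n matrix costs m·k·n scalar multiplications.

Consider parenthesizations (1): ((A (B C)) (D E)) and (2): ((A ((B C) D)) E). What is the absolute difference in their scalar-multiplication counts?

Order (1) = ((A (B C)) (D E)): (B C): 8×20 by 20×11 → 8×11, cost 8·20·11 = 1760; (A (B C)): 7×8 by 8×11 → 7×11, cost 7·8·11 = 616; cumulative 2376; (D E): 11×2 by 2×19 → 11×19, cost 11·2·19 = 418; ((A (B C)) (D E)): 7×11 by 11×19 → 7×19, cost 7·11·19 = 1463; cumulative 4257. Total 4257.
Order (2) = ((A ((B C) D)) E): (B C): 8×20 by 20×11 → 8×11, cost 8·20·11 = 1760; ((B C) D): 8×11 by 11×2 → 8×2, cost 8·11·2 = 176; cumulative 1936; (A ((B C) D)): 7×8 by 8×2 → 7×2, cost 7·8·2 = 112; cumulative 2048; ((A ((B C) D)) E): 7×2 by 2×19 → 7×19, cost 7·2·19 = 266; cumulative 2314. Total 2314.
Difference: |4257 − 2314| = 1943.

1943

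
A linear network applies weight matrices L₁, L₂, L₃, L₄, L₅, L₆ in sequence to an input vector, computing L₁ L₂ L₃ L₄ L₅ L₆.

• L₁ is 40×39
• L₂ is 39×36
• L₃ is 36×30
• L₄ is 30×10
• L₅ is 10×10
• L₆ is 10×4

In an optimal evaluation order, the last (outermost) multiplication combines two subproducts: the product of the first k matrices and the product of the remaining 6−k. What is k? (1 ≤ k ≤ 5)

1

Adjacent pairs: L₁L₂ = 40·39·36 = 56160; L₂L₃ = 39·36·30 = 42120; L₃L₄ = 36·30·10 = 10800; L₄L₅ = 30·10·10 = 3000; L₅L₆ = 10·10·4 = 400.
Length 3: L₁..L₃: k=1: 0+42120+40·39·30=88920; k=2: 56160+0+40·36·30=99360 → min 88920 | L₂..L₄: k=2: 0+10800+39·36·10=24840; k=3: 42120+0+39·30·10=53820 → min 24840 | L₃..L₅: k=3: 0+3000+36·30·10=13800; k=4: 10800+0+36·10·10=14400 → min 13800 | L₄..L₆: k=4: 0+400+30·10·4=1600; k=5: 3000+0+30·10·4=4200 → min 1600.
Length 4: L₁..L₄: k=1: 0+24840+40·39·10=40440; k=2: 56160+10800+40·36·10=81360; k=3: 88920+0+40·30·10=100920 → min 40440 | L₂..L₅: k=2: 0+13800+39·36·10=27840; k=3: 42120+3000+39·30·10=56820; k=4: 24840+0+39·10·10=28740 → min 27840 | L₃..L₆: k=3: 0+1600+36·30·4=5920; k=4: 10800+400+36·10·4=12640; k=5: 13800+0+36·10·4=15240 → min 5920.
Length 5: L₁..L₅: k=1: 0+27840+40·39·10=43440; k=2: 56160+13800+40·36·10=84360; k=3: 88920+3000+40·30·10=103920; k=4: 40440+0+40·10·10=44440 → min 43440 | L₂..L₆: k=2: 0+5920+39·36·4=11536; k=3: 42120+1600+39·30·4=48400; k=4: 24840+400+39·10·4=26800; k=5: 27840+0+39·10·4=29400 → min 11536.
Top-level splits: k=1: (L₁..L₁)·(L₂..L₆) → 0+11536+40·39·4 = 17776; k=2: (L₁..L₂)·(L₃..L₆) → 56160+5920+40·36·4 = 67840; k=3: (L₁..L₃)·(L₄..L₆) → 88920+1600+40·30·4 = 95320; k=4: (L₁..L₄)·(L₅..L₆) → 40440+400+40·10·4 = 42440; k=5: (L₁..L₅)·(L₆..L₆) → 43440+0+40·10·4 = 45040.
Best split is after L₁, i.e. k = 1.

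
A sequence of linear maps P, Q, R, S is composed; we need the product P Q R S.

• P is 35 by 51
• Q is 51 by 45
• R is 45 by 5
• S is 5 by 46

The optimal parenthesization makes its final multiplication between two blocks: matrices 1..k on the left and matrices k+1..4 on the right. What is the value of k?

3

Adjacent pairs: PQ = 35·51·45 = 80325; QR = 51·45·5 = 11475; RS = 45·5·46 = 10350.
Length 3: P..R: k=1: 0+11475+35·51·5=20400; k=2: 80325+0+35·45·5=88200 → min 20400 | Q..S: k=2: 0+10350+51·45·46=115920; k=3: 11475+0+51·5·46=23205 → min 23205.
Top-level splits: k=1: (P..P)·(Q..S) → 0+23205+35·51·46 = 105315; k=2: (P..Q)·(R..S) → 80325+10350+35·45·46 = 163125; k=3: (P..R)·(S..S) → 20400+0+35·5·46 = 28450.
Best split is after R, i.e. k = 3.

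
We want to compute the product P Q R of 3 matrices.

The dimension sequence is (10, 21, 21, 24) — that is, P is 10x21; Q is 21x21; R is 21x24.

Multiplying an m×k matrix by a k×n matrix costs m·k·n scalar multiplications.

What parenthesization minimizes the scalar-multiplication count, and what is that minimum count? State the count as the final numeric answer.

9450

(P (Q R)): cost 15624.
((P Q) R): cost 9450.
Optimal: ((P Q) R) with cost 9450.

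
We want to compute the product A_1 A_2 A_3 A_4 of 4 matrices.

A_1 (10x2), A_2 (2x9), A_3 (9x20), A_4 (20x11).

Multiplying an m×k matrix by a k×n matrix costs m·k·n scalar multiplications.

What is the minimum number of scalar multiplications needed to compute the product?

1020

Adjacent pairs: A_1A_2 = 10·2·9 = 180; A_2A_3 = 2·9·20 = 360; A_3A_4 = 9·20·11 = 1980.
Length 3: A_1..A_3: k=1: 0+360+10·2·20=760; k=2: 180+0+10·9·20=1980 → min 760 | A_2..A_4: k=2: 0+1980+2·9·11=2178; k=3: 360+0+2·20·11=800 → min 800.
Length 4: A_1..A_4: k=1: 0+800+10·2·11=1020; k=2: 180+1980+10·9·11=3150; k=3: 760+0+10·20·11=2960 → min 1020.
Optimal order: (A_1 ((A_2 A_3) A_4)) with cost 1020.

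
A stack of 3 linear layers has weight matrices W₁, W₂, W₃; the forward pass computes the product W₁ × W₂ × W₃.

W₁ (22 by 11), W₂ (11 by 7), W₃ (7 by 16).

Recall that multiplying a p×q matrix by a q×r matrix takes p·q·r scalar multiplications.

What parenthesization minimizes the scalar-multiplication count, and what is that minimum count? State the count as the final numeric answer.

4158

(W₁ × (W₂ × W₃)): cost 5104.
((W₁ × W₂) × W₃): cost 4158.
Optimal: ((W₁ × W₂) × W₃) with cost 4158.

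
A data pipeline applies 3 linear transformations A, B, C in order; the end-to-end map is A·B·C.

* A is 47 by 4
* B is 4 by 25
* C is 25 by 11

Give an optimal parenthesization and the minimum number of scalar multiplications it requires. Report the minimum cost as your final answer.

(A·(B·C)): cost 3168.
((A·B)·C): cost 17625.
Optimal: (A·(B·C)) with cost 3168.

3168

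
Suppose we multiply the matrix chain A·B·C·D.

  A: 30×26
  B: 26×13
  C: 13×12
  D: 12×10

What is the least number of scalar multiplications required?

Adjacent pairs: AB = 30·26·13 = 10140; BC = 26·13·12 = 4056; CD = 13·12·10 = 1560.
Length 3: A..C: k=1: 0+4056+30·26·12=13416; k=2: 10140+0+30·13·12=14820 → min 13416 | B..D: k=2: 0+1560+26·13·10=4940; k=3: 4056+0+26·12·10=7176 → min 4940.
Length 4: A..D: k=1: 0+4940+30·26·10=12740; k=2: 10140+1560+30·13·10=15600; k=3: 13416+0+30·12·10=17016 → min 12740.
Optimal order: (A·(B·(C·D))) with cost 12740.

12740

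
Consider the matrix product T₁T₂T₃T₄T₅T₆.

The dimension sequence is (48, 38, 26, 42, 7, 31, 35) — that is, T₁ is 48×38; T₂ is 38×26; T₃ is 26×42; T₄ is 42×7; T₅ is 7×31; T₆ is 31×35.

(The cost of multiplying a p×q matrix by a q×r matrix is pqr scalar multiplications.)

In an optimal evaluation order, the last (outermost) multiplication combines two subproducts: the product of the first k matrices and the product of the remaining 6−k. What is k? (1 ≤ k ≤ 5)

4

Adjacent pairs: T₁T₂ = 48·38·26 = 47424; T₂T₃ = 38·26·42 = 41496; T₃T₄ = 26·42·7 = 7644; T₄T₅ = 42·7·31 = 9114; T₅T₆ = 7·31·35 = 7595.
Length 3: T₁..T₃: k=1: 0+41496+48·38·42=118104; k=2: 47424+0+48·26·42=99840 → min 99840 | T₂..T₄: k=2: 0+7644+38·26·7=14560; k=3: 41496+0+38·42·7=52668 → min 14560 | T₃..T₅: k=3: 0+9114+26·42·31=42966; k=4: 7644+0+26·7·31=13286 → min 13286 | T₄..T₆: k=4: 0+7595+42·7·35=17885; k=5: 9114+0+42·31·35=54684 → min 17885.
Length 4: T₁..T₄: k=1: 0+14560+48·38·7=27328; k=2: 47424+7644+48·26·7=63804; k=3: 99840+0+48·42·7=113952 → min 27328 | T₂..T₅: k=2: 0+13286+38·26·31=43914; k=3: 41496+9114+38·42·31=100086; k=4: 14560+0+38·7·31=22806 → min 22806 | T₃..T₆: k=3: 0+17885+26·42·35=56105; k=4: 7644+7595+26·7·35=21609; k=5: 13286+0+26·31·35=41496 → min 21609.
Length 5: T₁..T₅: k=1: 0+22806+48·38·31=79350; k=2: 47424+13286+48·26·31=99398; k=3: 99840+9114+48·42·31=171450; k=4: 27328+0+48·7·31=37744 → min 37744 | T₂..T₆: k=2: 0+21609+38·26·35=56189; k=3: 41496+17885+38·42·35=115241; k=4: 14560+7595+38·7·35=31465; k=5: 22806+0+38·31·35=64036 → min 31465.
Top-level splits: k=1: (T₁..T₁)·(T₂..T₆) → 0+31465+48·38·35 = 95305; k=2: (T₁..T₂)·(T₃..T₆) → 47424+21609+48·26·35 = 112713; k=3: (T₁..T₃)·(T₄..T₆) → 99840+17885+48·42·35 = 188285; k=4: (T₁..T₄)·(T₅..T₆) → 27328+7595+48·7·35 = 46683; k=5: (T₁..T₅)·(T₆..T₆) → 37744+0+48·31·35 = 89824.
Best split is after T₄, i.e. k = 4.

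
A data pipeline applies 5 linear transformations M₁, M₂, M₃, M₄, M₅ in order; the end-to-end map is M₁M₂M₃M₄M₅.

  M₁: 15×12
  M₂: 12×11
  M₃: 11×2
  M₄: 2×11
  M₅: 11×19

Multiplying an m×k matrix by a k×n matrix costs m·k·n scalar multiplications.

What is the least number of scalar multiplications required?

1612

Adjacent pairs: M₁M₂ = 15·12·11 = 1980; M₂M₃ = 12·11·2 = 264; M₃M₄ = 11·2·11 = 242; M₄M₅ = 2·11·19 = 418.
Length 3: M₁..M₃: k=1: 0+264+15·12·2=624; k=2: 1980+0+15·11·2=2310 → min 624 | M₂..M₄: k=2: 0+242+12·11·11=1694; k=3: 264+0+12·2·11=528 → min 528 | M₃..M₅: k=3: 0+418+11·2·19=836; k=4: 242+0+11·11·19=2541 → min 836.
Length 4: M₁..M₄: k=1: 0+528+15·12·11=2508; k=2: 1980+242+15·11·11=4037; k=3: 624+0+15·2·11=954 → min 954 | M₂..M₅: k=2: 0+836+12·11·19=3344; k=3: 264+418+12·2·19=1138; k=4: 528+0+12·11·19=3036 → min 1138.
Length 5: M₁..M₅: k=1: 0+1138+15·12·19=4558; k=2: 1980+836+15·11·19=5951; k=3: 624+418+15·2·19=1612; k=4: 954+0+15·11·19=4089 → min 1612.
Optimal order: ((M₁(M₂M₃))(M₄M₅)) with cost 1612.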